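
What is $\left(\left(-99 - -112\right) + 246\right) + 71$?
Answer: $330$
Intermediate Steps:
$\left(\left(-99 - -112\right) + 246\right) + 71 = \left(\left(-99 + 112\right) + 246\right) + 71 = \left(13 + 246\right) + 71 = 259 + 71 = 330$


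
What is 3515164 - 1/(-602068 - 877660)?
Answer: 5201486595393/1479728 ≈ 3.5152e+6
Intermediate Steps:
3515164 - 1/(-602068 - 877660) = 3515164 - 1/(-1479728) = 3515164 - 1*(-1/1479728) = 3515164 + 1/1479728 = 5201486595393/1479728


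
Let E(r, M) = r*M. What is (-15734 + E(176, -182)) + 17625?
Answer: -30141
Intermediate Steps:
E(r, M) = M*r
(-15734 + E(176, -182)) + 17625 = (-15734 - 182*176) + 17625 = (-15734 - 32032) + 17625 = -47766 + 17625 = -30141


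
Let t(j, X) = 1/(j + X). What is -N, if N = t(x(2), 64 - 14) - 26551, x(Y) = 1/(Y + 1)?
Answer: 4009198/151 ≈ 26551.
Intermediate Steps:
x(Y) = 1/(1 + Y)
t(j, X) = 1/(X + j)
N = -4009198/151 (N = 1/((64 - 14) + 1/(1 + 2)) - 26551 = 1/(50 + 1/3) - 26551 = 1/(151/3) - 26551 = 3/151 - 26551 = -4009198/151 ≈ -26551.)
-N = -1*(-4009198/151) = 4009198/151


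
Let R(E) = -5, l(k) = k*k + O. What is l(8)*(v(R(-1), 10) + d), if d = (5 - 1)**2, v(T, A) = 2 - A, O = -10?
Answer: 432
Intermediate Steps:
l(k) = -10 + k**2 (l(k) = k*k - 10 = k**2 - 10 = -10 + k**2)
d = 16 (d = 4**2 = 16)
l(8)*(v(R(-1), 10) + d) = (-10 + 8**2)*((2 - 1*10) + 16) = (-10 + 64)*((2 - 10) + 16) = 54*(-8 + 16) = 54*8 = 432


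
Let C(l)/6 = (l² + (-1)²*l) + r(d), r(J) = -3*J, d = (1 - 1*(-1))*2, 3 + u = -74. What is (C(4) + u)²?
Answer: 841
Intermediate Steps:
u = -77 (u = -3 - 74 = -77)
d = 4 (d = (1 + 1)*2 = 2*2 = 4)
C(l) = -72 + 6*l + 6*l² (C(l) = 6*((l² + (-1)²*l) - 3*4) = 6*((l² + 1*l) - 12) = 6*((l² + l) - 12) = 6*((l + l²) - 12) = 6*(-12 + l + l²) = -72 + 6*l + 6*l²)
(C(4) + u)² = ((-72 + 6*4 + 6*4²) - 77)² = ((-72 + 24 + 6*16) - 77)² = ((-72 + 24 + 96) - 77)² = (48 - 77)² = (-29)² = 841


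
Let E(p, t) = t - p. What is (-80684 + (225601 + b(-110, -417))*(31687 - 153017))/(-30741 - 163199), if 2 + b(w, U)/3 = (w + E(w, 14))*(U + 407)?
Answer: 13660281717/96970 ≈ 1.4087e+5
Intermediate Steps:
b(w, U) = 17088 + 42*U (b(w, U) = -6 + 3*((w + (14 - w))*(U + 407)) = -6 + 3*(14*(407 + U)) = -6 + 3*(5698 + 14*U) = -6 + (17094 + 42*U) = 17088 + 42*U)
(-80684 + (225601 + b(-110, -417))*(31687 - 153017))/(-30741 - 163199) = (-80684 + (225601 + (17088 + 42*(-417)))*(31687 - 153017))/(-30741 - 163199) = (-80684 + (225601 + (17088 - 17514))*(-121330))/(-193940) = (-80684 + (225601 - 426)*(-121330))*(-1/193940) = (-80684 + 225175*(-121330))*(-1/193940) = (-80684 - 27320482750)*(-1/193940) = -27320563434*(-1/193940) = 13660281717/96970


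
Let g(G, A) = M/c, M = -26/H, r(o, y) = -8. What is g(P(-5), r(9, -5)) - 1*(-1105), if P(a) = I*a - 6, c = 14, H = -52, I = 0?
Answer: 30941/28 ≈ 1105.0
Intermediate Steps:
P(a) = -6 (P(a) = 0*a - 6 = 0 - 6 = -6)
M = ½ (M = -26/(-52) = -26*(-1/52) = ½ ≈ 0.50000)
g(G, A) = 1/28 (g(G, A) = (½)/14 = (½)*(1/14) = 1/28)
g(P(-5), r(9, -5)) - 1*(-1105) = 1/28 - 1*(-1105) = 1/28 + 1105 = 30941/28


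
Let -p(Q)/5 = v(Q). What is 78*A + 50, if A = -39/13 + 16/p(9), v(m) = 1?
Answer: -2168/5 ≈ -433.60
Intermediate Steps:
p(Q) = -5 (p(Q) = -5*1 = -5)
A = -31/5 (A = -39/13 + 16/(-5) = -39*1/13 + 16*(-⅕) = -3 - 16/5 = -31/5 ≈ -6.2000)
78*A + 50 = 78*(-31/5) + 50 = -2418/5 + 50 = -2168/5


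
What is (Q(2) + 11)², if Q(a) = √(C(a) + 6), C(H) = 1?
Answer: (11 + √7)² ≈ 186.21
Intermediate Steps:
Q(a) = √7 (Q(a) = √(1 + 6) = √7)
(Q(2) + 11)² = (√7 + 11)² = (11 + √7)²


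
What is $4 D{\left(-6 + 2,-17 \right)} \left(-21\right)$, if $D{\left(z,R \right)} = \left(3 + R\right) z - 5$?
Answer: $-4284$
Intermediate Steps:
$D{\left(z,R \right)} = -5 + z \left(3 + R\right)$ ($D{\left(z,R \right)} = z \left(3 + R\right) - 5 = -5 + z \left(3 + R\right)$)
$4 D{\left(-6 + 2,-17 \right)} \left(-21\right) = 4 \left(-5 + 3 \left(-6 + 2\right) - 17 \left(-6 + 2\right)\right) \left(-21\right) = 4 \left(-5 + 3 \left(-4\right) - -68\right) \left(-21\right) = 4 \left(-5 - 12 + 68\right) \left(-21\right) = 4 \cdot 51 \left(-21\right) = 4 \left(-1071\right) = -4284$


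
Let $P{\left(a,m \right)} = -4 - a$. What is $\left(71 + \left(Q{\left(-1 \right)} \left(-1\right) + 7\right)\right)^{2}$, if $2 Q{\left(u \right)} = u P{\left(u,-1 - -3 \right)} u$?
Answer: $\frac{25281}{4} \approx 6320.3$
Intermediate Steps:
$Q{\left(u \right)} = \frac{u^{2} \left(-4 - u\right)}{2}$ ($Q{\left(u \right)} = \frac{u \left(-4 - u\right) u}{2} = \frac{u^{2} \left(-4 - u\right)}{2}$)
$\left(71 + \left(Q{\left(-1 \right)} \left(-1\right) + 7\right)\right)^{2} = \left(71 + \left(\frac{\left(-1\right)^{2} \left(-4 - -1\right)}{2} \left(-1\right) + 7\right)\right)^{2} = \left(71 + \left(\frac{1}{2} \cdot 1 \left(-4 + 1\right) \left(-1\right) + 7\right)\right)^{2} = \left(71 + \left(\frac{1}{2} \cdot 1 \left(-3\right) \left(-1\right) + 7\right)\right)^{2} = \left(71 + \left(\left(- \frac{3}{2}\right) \left(-1\right) + 7\right)\right)^{2} = \left(71 + \left(\frac{3}{2} + 7\right)\right)^{2} = \left(71 + \frac{17}{2}\right)^{2} = \left(\frac{159}{2}\right)^{2} = \frac{25281}{4}$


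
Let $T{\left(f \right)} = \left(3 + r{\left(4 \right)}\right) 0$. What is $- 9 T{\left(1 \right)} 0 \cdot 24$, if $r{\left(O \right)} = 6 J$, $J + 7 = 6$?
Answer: $0$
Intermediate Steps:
$J = -1$ ($J = -7 + 6 = -1$)
$r{\left(O \right)} = -6$ ($r{\left(O \right)} = 6 \left(-1\right) = -6$)
$T{\left(f \right)} = 0$ ($T{\left(f \right)} = \left(3 - 6\right) 0 = \left(-3\right) 0 = 0$)
$- 9 T{\left(1 \right)} 0 \cdot 24 = \left(-9\right) 0 \cdot 0 \cdot 24 = 0 \cdot 0 \cdot 24 = 0 \cdot 24 = 0$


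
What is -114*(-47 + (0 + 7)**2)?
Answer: -228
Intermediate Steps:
-114*(-47 + (0 + 7)**2) = -114*(-47 + 7**2) = -114*(-47 + 49) = -114*2 = -228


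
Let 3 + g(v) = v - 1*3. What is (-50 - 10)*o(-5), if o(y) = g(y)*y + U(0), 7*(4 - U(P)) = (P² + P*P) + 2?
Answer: -24660/7 ≈ -3522.9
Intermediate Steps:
U(P) = 26/7 - 2*P²/7 (U(P) = 4 - ((P² + P*P) + 2)/7 = 4 - ((P² + P²) + 2)/7 = 4 - (2*P² + 2)/7 = 4 - (2 + 2*P²)/7 = 4 + (-2/7 - 2*P²/7) = 26/7 - 2*P²/7)
g(v) = -6 + v (g(v) = -3 + (v - 1*3) = -3 + (v - 3) = -3 + (-3 + v) = -6 + v)
o(y) = 26/7 + y*(-6 + y) (o(y) = (-6 + y)*y + (26/7 - 2/7*0²) = y*(-6 + y) + (26/7 - 2/7*0) = y*(-6 + y) + (26/7 + 0) = y*(-6 + y) + 26/7 = 26/7 + y*(-6 + y))
(-50 - 10)*o(-5) = (-50 - 10)*(26/7 - 5*(-6 - 5)) = -60*(26/7 - 5*(-11)) = -60*(26/7 + 55) = -60*411/7 = -24660/7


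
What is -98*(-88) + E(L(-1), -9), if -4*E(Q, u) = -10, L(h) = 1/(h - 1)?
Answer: 17253/2 ≈ 8626.5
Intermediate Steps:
L(h) = 1/(-1 + h)
E(Q, u) = 5/2 (E(Q, u) = -¼*(-10) = 5/2)
-98*(-88) + E(L(-1), -9) = -98*(-88) + 5/2 = 8624 + 5/2 = 17253/2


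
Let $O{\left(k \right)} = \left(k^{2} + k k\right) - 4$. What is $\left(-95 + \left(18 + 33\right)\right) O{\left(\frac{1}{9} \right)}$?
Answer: $\frac{14168}{81} \approx 174.91$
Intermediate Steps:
$O{\left(k \right)} = -4 + 2 k^{2}$ ($O{\left(k \right)} = \left(k^{2} + k^{2}\right) - 4 = 2 k^{2} - 4 = -4 + 2 k^{2}$)
$\left(-95 + \left(18 + 33\right)\right) O{\left(\frac{1}{9} \right)} = \left(-95 + \left(18 + 33\right)\right) \left(-4 + 2 \left(\frac{1}{9}\right)^{2}\right) = \left(-95 + 51\right) \left(-4 + \frac{2}{81}\right) = - 44 \left(-4 + 2 \cdot \frac{1}{81}\right) = - 44 \left(-4 + \frac{2}{81}\right) = \left(-44\right) \left(- \frac{322}{81}\right) = \frac{14168}{81}$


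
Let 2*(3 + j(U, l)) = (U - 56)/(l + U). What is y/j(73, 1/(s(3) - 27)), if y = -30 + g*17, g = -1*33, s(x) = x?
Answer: 20291/99 ≈ 204.96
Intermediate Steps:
g = -33
j(U, l) = -3 + (-56 + U)/(2*(U + l)) (j(U, l) = -3 + ((U - 56)/(l + U))/2 = -3 + ((-56 + U)/(U + l))/2 = -3 + (-56 + U)/(2*(U + l)))
y = -591 (y = -30 - 33*17 = -30 - 561 = -591)
y/j(73, 1/(s(3) - 27)) = -591*(73 + 1/(3 - 27))/(-28 - 3/(3 - 27) - 5/2*73) = -591*(73 + 1/(-24))/(-28 - 3/(-24) - 365/2) = -591*(73 - 1/24)/(-28 - 3*(-1/24) - 365/2) = -591*1751/(24*(-28 + ⅛ - 365/2)) = -591/((24/1751)*(-1683/8)) = -591/(-297/103) = -591*(-103/297) = 20291/99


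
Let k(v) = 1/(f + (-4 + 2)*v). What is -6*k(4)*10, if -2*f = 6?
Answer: 60/11 ≈ 5.4545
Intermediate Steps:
f = -3 (f = -½*6 = -3)
k(v) = 1/(-3 - 2*v) (k(v) = 1/(-3 + (-4 + 2)*v) = 1/(-3 - 2*v))
-6*k(4)*10 = -(-6)/(3 + 2*4)*10 = -(-6)/(3 + 8)*10 = -(-6)/11*10 = -6*(-1/11)*10 = (6/11)*10 = 60/11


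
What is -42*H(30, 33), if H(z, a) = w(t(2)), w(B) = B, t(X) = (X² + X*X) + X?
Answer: -420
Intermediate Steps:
t(X) = X + 2*X² (t(X) = (X² + X²) + X = 2*X² + X = X + 2*X²)
H(z, a) = 10 (H(z, a) = 2*(1 + 2*2) = 2*(1 + 4) = 2*5 = 10)
-42*H(30, 33) = -42*10 = -420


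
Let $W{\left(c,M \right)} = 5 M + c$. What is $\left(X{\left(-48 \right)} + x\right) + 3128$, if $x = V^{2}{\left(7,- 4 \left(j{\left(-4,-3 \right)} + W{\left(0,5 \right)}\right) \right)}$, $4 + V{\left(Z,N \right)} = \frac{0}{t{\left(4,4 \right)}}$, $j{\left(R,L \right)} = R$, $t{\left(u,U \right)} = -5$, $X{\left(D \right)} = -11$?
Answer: $3133$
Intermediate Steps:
$W{\left(c,M \right)} = c + 5 M$
$V{\left(Z,N \right)} = -4$ ($V{\left(Z,N \right)} = -4 + \frac{0}{-5} = -4 + 0 \left(- \frac{1}{5}\right) = -4 + 0 = -4$)
$x = 16$ ($x = \left(-4\right)^{2} = 16$)
$\left(X{\left(-48 \right)} + x\right) + 3128 = \left(-11 + 16\right) + 3128 = 5 + 3128 = 3133$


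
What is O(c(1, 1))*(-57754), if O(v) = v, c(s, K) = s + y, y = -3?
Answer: 115508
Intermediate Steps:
c(s, K) = -3 + s (c(s, K) = s - 3 = -3 + s)
O(c(1, 1))*(-57754) = (-3 + 1)*(-57754) = -2*(-57754) = 115508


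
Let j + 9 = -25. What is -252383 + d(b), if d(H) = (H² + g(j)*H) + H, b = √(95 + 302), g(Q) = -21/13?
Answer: -251986 - 8*√397/13 ≈ -2.5200e+5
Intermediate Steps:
j = -34 (j = -9 - 25 = -34)
g(Q) = -21/13 (g(Q) = -21*1/13 = -21/13)
b = √397 ≈ 19.925
d(H) = H² - 8*H/13 (d(H) = (H² - 21*H/13) + H = H² - 8*H/13)
-252383 + d(b) = -252383 + √397*(-8 + 13*√397)/13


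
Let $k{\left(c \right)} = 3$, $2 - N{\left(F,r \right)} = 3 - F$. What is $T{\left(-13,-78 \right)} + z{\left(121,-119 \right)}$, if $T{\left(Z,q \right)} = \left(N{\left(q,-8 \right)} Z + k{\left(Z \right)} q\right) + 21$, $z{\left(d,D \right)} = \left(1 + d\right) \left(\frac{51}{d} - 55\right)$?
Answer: $- \frac{707194}{121} \approx -5844.6$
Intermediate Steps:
$N{\left(F,r \right)} = -1 + F$ ($N{\left(F,r \right)} = 2 - \left(3 - F\right) = 2 + \left(-3 + F\right) = -1 + F$)
$z{\left(d,D \right)} = \left(1 + d\right) \left(-55 + \frac{51}{d}\right)$
$T{\left(Z,q \right)} = 21 + 3 q + Z \left(-1 + q\right)$ ($T{\left(Z,q \right)} = \left(\left(-1 + q\right) Z + 3 q\right) + 21 = \left(Z \left(-1 + q\right) + 3 q\right) + 21 = \left(3 q + Z \left(-1 + q\right)\right) + 21 = 21 + 3 q + Z \left(-1 + q\right)$)
$T{\left(-13,-78 \right)} + z{\left(121,-119 \right)} = \left(21 + 3 \left(-78\right) - 13 \left(-1 - 78\right)\right) - \left(6659 - \frac{51}{121}\right) = \left(21 - 234 - -1027\right) - \frac{805688}{121} = \left(21 - 234 + 1027\right) - \frac{805688}{121} = 814 - \frac{805688}{121} = - \frac{707194}{121}$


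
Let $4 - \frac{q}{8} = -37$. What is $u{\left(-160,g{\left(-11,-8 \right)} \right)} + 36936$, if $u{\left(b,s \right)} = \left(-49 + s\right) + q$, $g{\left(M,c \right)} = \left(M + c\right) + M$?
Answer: $37185$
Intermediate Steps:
$q = 328$ ($q = 32 - -296 = 32 + 296 = 328$)
$g{\left(M,c \right)} = c + 2 M$
$u{\left(b,s \right)} = 279 + s$ ($u{\left(b,s \right)} = \left(-49 + s\right) + 328 = 279 + s$)
$u{\left(-160,g{\left(-11,-8 \right)} \right)} + 36936 = \left(279 + \left(-8 + 2 \left(-11\right)\right)\right) + 36936 = \left(279 - 30\right) + 36936 = 249 + 36936 = 37185$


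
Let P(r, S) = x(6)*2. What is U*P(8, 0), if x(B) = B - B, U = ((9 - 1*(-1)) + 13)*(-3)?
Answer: 0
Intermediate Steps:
U = -69 (U = ((9 + 1) + 13)*(-3) = (10 + 13)*(-3) = 23*(-3) = -69)
x(B) = 0
P(r, S) = 0 (P(r, S) = 0*2 = 0)
U*P(8, 0) = -69*0 = 0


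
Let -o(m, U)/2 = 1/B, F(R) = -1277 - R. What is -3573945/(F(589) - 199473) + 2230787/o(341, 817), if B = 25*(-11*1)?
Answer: 13723858187885/44742 ≈ 3.0673e+8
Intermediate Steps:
B = -275 (B = 25*(-11) = -275)
o(m, U) = 2/275 (o(m, U) = -2/(-275) = -2*(-1/275) = 2/275)
-3573945/(F(589) - 199473) + 2230787/o(341, 817) = -3573945/((-1277 - 1*589) - 199473) + 2230787/(2/275) = -3573945/((-1277 - 589) - 199473) + 2230787*(275/2) = -3573945/(-1866 - 199473) + 613466425/2 = -3573945/(-201339) + 613466425/2 = -3573945*(-1/201339) + 613466425/2 = 397105/22371 + 613466425/2 = 13723858187885/44742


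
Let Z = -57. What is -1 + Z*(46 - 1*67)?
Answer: 1196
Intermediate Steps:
-1 + Z*(46 - 1*67) = -1 - 57*(46 - 1*67) = -1 - 57*(46 - 67) = -1 - 57*(-21) = -1 + 1197 = 1196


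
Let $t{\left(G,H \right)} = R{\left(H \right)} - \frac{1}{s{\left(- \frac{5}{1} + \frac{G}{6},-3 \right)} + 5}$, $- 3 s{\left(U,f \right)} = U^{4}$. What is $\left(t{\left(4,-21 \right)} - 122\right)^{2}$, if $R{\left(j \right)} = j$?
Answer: $\frac{15289937755225}{747803716} \approx 20446.0$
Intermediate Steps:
$s{\left(U,f \right)} = - \frac{U^{4}}{3}$
$t{\left(G,H \right)} = H - \frac{1}{5 - \frac{\left(-5 + \frac{G}{6}\right)^{4}}{3}}$ ($t{\left(G,H \right)} = H - \frac{1}{- \frac{\left(- \frac{5}{1} + \frac{G}{6}\right)^{4}}{3} + 5} = H - \frac{1}{- \frac{\left(\left(-5\right) 1 + G \frac{1}{6}\right)^{4}}{3} + 5} = H - \frac{1}{- \frac{\left(-5 + \frac{G}{6}\right)^{4}}{3} + 5} = H - \frac{1}{5 - \frac{\left(-5 + \frac{G}{6}\right)^{4}}{3}}$)
$\left(t{\left(4,-21 \right)} - 122\right)^{2} = \left(\frac{3888 - -408240 - 21 \left(-30 + 4\right)^{4}}{-19440 + \left(-30 + 4\right)^{4}} - 122\right)^{2} = \left(\frac{3888 + 408240 - 21 \left(-26\right)^{4}}{-19440 + \left(-26\right)^{4}} - 122\right)^{2} = \left(\frac{3888 + 408240 - 9596496}{-19440 + 456976} - 122\right)^{2} = \left(\frac{3888 + 408240 - 9596496}{437536} - 122\right)^{2} = \left(\frac{1}{437536} \left(-9184368\right) - 122\right)^{2} = \left(- \frac{574023}{27346} - 122\right)^{2} = \left(- \frac{3910235}{27346}\right)^{2} = \frac{15289937755225}{747803716}$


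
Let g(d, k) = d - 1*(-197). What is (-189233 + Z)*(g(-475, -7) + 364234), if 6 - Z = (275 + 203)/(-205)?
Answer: -14118237941492/205 ≈ -6.8869e+10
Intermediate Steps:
Z = 1708/205 (Z = 6 - (275 + 203)/(-205) = 6 - (-1)*478/205 = 6 - 1*(-478/205) = 6 + 478/205 = 1708/205 ≈ 8.3317)
g(d, k) = 197 + d (g(d, k) = d + 197 = 197 + d)
(-189233 + Z)*(g(-475, -7) + 364234) = (-189233 + 1708/205)*((197 - 475) + 364234) = -38791057*(-278 + 364234)/205 = -38791057/205*363956 = -14118237941492/205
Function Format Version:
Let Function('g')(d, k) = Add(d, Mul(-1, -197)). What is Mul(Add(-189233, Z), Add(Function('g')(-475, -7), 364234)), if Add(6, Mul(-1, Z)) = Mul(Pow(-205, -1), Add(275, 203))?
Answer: Rational(-14118237941492, 205) ≈ -6.8869e+10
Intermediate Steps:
Z = Rational(1708, 205) (Z = Add(6, Mul(-1, Mul(Pow(-205, -1), Add(275, 203)))) = Add(6, Mul(-1, Mul(Rational(-1, 205), 478))) = Add(6, Mul(-1, Rational(-478, 205))) = Add(6, Rational(478, 205)) = Rational(1708, 205) ≈ 8.3317)
Function('g')(d, k) = Add(197, d) (Function('g')(d, k) = Add(d, 197) = Add(197, d))
Mul(Add(-189233, Z), Add(Function('g')(-475, -7), 364234)) = Mul(Add(-189233, Rational(1708, 205)), Add(Add(197, -475), 364234)) = Mul(Rational(-38791057, 205), Add(-278, 364234)) = Mul(Rational(-38791057, 205), 363956) = Rational(-14118237941492, 205)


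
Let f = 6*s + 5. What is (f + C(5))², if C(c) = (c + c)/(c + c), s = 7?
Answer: 2304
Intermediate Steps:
C(c) = 1 (C(c) = (2*c)/((2*c)) = (2*c)*(1/(2*c)) = 1)
f = 47 (f = 6*7 + 5 = 42 + 5 = 47)
(f + C(5))² = (47 + 1)² = 48² = 2304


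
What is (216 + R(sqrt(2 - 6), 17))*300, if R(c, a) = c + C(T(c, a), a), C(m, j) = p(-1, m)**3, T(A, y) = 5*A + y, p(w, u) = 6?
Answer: 129600 + 600*I ≈ 1.296e+5 + 600.0*I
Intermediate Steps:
T(A, y) = y + 5*A
C(m, j) = 216 (C(m, j) = 6**3 = 216)
R(c, a) = 216 + c (R(c, a) = c + 216 = 216 + c)
(216 + R(sqrt(2 - 6), 17))*300 = (216 + (216 + sqrt(2 - 6)))*300 = (216 + (216 + sqrt(-4)))*300 = (216 + (216 + 2*I))*300 = (432 + 2*I)*300 = 129600 + 600*I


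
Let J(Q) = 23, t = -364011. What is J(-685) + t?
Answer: -363988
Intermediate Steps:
J(-685) + t = 23 - 364011 = -363988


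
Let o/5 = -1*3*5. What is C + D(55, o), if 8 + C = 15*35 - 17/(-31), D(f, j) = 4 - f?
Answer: 14463/31 ≈ 466.55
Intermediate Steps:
o = -75 (o = 5*(-1*3*5) = 5*(-3*5) = 5*(-15) = -75)
C = 16044/31 (C = -8 + (15*35 - 17/(-31)) = -8 + (525 - 17*(-1/31)) = -8 + (525 + 17/31) = -8 + 16292/31 = 16044/31 ≈ 517.55)
C + D(55, o) = 16044/31 + (4 - 1*55) = 16044/31 + (4 - 55) = 16044/31 - 51 = 14463/31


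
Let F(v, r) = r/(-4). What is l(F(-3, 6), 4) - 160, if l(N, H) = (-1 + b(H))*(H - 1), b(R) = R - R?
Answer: -163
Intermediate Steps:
F(v, r) = -r/4 (F(v, r) = r*(-¼) = -r/4)
b(R) = 0
l(N, H) = 1 - H (l(N, H) = (-1 + 0)*(H - 1) = -(-1 + H) = 1 - H)
l(F(-3, 6), 4) - 160 = (1 - 1*4) - 160 = (1 - 4) - 160 = -3 - 160 = -163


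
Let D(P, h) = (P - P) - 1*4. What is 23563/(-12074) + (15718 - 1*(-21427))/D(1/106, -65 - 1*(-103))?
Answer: -224291491/24148 ≈ -9288.2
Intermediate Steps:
D(P, h) = -4 (D(P, h) = 0 - 4 = -4)
23563/(-12074) + (15718 - 1*(-21427))/D(1/106, -65 - 1*(-103)) = 23563/(-12074) + (15718 - 1*(-21427))/(-4) = 23563*(-1/12074) + (15718 + 21427)*(-¼) = -23563/12074 + 37145*(-¼) = -23563/12074 - 37145/4 = -224291491/24148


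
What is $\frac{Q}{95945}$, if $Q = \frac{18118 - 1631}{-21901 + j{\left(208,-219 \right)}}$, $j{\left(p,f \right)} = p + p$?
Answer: $- \frac{16487}{2061378325} \approx -7.9981 \cdot 10^{-6}$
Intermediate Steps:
$j{\left(p,f \right)} = 2 p$
$Q = - \frac{16487}{21485}$ ($Q = \frac{18118 - 1631}{-21901 + 2 \cdot 208} = \frac{16487}{-21901 + 416} = \frac{16487}{-21485} = 16487 \left(- \frac{1}{21485}\right) = - \frac{16487}{21485} \approx -0.76737$)
$\frac{Q}{95945} = - \frac{16487}{21485 \cdot 95945} = \left(- \frac{16487}{21485}\right) \frac{1}{95945} = - \frac{16487}{2061378325}$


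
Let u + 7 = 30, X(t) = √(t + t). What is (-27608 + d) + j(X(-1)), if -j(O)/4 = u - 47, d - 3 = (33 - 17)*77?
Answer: -26277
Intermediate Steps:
X(t) = √2*√t (X(t) = √(2*t) = √2*√t)
u = 23 (u = -7 + 30 = 23)
d = 1235 (d = 3 + (33 - 17)*77 = 3 + 16*77 = 3 + 1232 = 1235)
j(O) = 96 (j(O) = -4*(23 - 47) = -4*(-24) = 96)
(-27608 + d) + j(X(-1)) = (-27608 + 1235) + 96 = -26373 + 96 = -26277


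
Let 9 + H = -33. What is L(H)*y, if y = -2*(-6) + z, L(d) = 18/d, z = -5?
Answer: -3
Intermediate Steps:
H = -42 (H = -9 - 33 = -42)
y = 7 (y = -2*(-6) - 5 = 12 - 5 = 7)
L(H)*y = (18/(-42))*7 = (18*(-1/42))*7 = -3/7*7 = -3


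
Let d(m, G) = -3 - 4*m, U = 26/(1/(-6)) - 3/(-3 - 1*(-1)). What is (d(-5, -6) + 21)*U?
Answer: -5871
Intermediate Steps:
U = -309/2 (U = 26/(-1/6) - 3/(-3 + 1) = 26*(-6) - 3/(-2) = -156 - 3*(-1/2) = -156 + 3/2 = -309/2 ≈ -154.50)
(d(-5, -6) + 21)*U = ((-3 - 4*(-5)) + 21)*(-309/2) = ((-3 + 20) + 21)*(-309/2) = (17 + 21)*(-309/2) = 38*(-309/2) = -5871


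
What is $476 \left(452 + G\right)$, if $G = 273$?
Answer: $345100$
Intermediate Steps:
$476 \left(452 + G\right) = 476 \left(452 + 273\right) = 476 \cdot 725 = 345100$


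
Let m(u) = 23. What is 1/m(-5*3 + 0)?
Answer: 1/23 ≈ 0.043478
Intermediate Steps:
1/m(-5*3 + 0) = 1/23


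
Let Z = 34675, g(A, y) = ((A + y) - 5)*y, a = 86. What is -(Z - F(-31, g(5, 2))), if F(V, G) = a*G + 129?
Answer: -34202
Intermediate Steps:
g(A, y) = y*(-5 + A + y) (g(A, y) = (-5 + A + y)*y = y*(-5 + A + y))
F(V, G) = 129 + 86*G (F(V, G) = 86*G + 129 = 129 + 86*G)
-(Z - F(-31, g(5, 2))) = -(34675 - (129 + 86*(2*(-5 + 5 + 2)))) = -(34675 - (129 + 86*(2*2))) = -(34675 - (129 + 86*4)) = -(34675 - (129 + 344)) = -(34675 - 1*473) = -(34675 - 473) = -1*34202 = -34202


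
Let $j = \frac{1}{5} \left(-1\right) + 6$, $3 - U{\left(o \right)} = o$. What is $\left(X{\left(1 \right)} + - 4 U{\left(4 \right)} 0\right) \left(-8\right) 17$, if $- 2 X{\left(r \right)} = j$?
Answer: $\frac{1972}{5} \approx 394.4$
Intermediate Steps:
$U{\left(o \right)} = 3 - o$
$j = \frac{29}{5}$ ($j = \frac{1}{5} \left(-1\right) + 6 = - \frac{1}{5} + 6 = \frac{29}{5} \approx 5.8$)
$X{\left(r \right)} = - \frac{29}{10}$ ($X{\left(r \right)} = \left(- \frac{1}{2}\right) \frac{29}{5} = - \frac{29}{10}$)
$\left(X{\left(1 \right)} + - 4 U{\left(4 \right)} 0\right) \left(-8\right) 17 = \left(- \frac{29}{10} + - 4 \left(3 - 4\right) 0\right) \left(-8\right) 17 = \left(- \frac{29}{10} + \left(-4\right) \left(-1\right) 0\right) \left(-8\right) 17 = \left(- \frac{29}{10} + 4 \cdot 0\right) \left(-8\right) 17 = \left(- \frac{29}{10} + 0\right) \left(-8\right) 17 = \left(- \frac{29}{10}\right) \left(-8\right) 17 = \frac{116}{5} \cdot 17 = \frac{1972}{5}$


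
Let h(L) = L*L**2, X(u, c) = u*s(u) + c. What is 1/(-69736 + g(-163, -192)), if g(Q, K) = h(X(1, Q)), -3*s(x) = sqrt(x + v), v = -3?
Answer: 27*I/(-118810107*I + 717361*sqrt(2)) ≈ -2.2724e-7 + 1.9403e-9*I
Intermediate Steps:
s(x) = -sqrt(-3 + x)/3 (s(x) = -sqrt(x - 3)/3 = -sqrt(-3 + x)/3)
X(u, c) = c - u*sqrt(-3 + u)/3 (X(u, c) = u*(-sqrt(-3 + u)/3) + c = -u*sqrt(-3 + u)/3 + c = c - u*sqrt(-3 + u)/3)
h(L) = L**3
g(Q, K) = (Q - I*sqrt(2)/3)**3 (g(Q, K) = (Q - 1/3*1*sqrt(-3 + 1))**3 = (Q - 1/3*1*sqrt(-2))**3 = (Q - 1/3*1*I*sqrt(2))**3 = (Q - I*sqrt(2)/3)**3)
1/(-69736 + g(-163, -192)) = 1/(-69736 + (3*(-163) - I*sqrt(2))**3/27) = 1/(-69736 + (-489 - I*sqrt(2))**3/27)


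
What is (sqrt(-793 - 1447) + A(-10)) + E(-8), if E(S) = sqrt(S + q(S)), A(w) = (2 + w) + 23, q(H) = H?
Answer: 15 + 4*I + 8*I*sqrt(35) ≈ 15.0 + 51.329*I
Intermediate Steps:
A(w) = 25 + w
E(S) = sqrt(2)*sqrt(S) (E(S) = sqrt(S + S) = sqrt(2*S) = sqrt(2)*sqrt(S))
(sqrt(-793 - 1447) + A(-10)) + E(-8) = (sqrt(-793 - 1447) + (25 - 10)) + sqrt(2)*sqrt(-8) = (sqrt(-2240) + 15) + sqrt(2)*(2*I*sqrt(2)) = (8*I*sqrt(35) + 15) + 4*I = (15 + 8*I*sqrt(35)) + 4*I = 15 + 4*I + 8*I*sqrt(35)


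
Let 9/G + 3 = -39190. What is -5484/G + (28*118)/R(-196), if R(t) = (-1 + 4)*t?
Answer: 167171170/7 ≈ 2.3882e+7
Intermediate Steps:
R(t) = 3*t
G = -9/39193 (G = 9/(-3 - 39190) = 9/(-39193) = 9*(-1/39193) = -9/39193 ≈ -0.00022963)
-5484/G + (28*118)/R(-196) = -5484/(-9/39193) + (28*118)/((3*(-196))) = -5484*(-39193/9) + 3304/(-588) = 71644804/3 + 3304*(-1/588) = 71644804/3 - 118/21 = 167171170/7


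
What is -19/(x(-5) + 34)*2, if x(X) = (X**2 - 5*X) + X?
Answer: -38/79 ≈ -0.48101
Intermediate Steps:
x(X) = X**2 - 4*X
-19/(x(-5) + 34)*2 = -19/(-5*(-4 - 5) + 34)*2 = -19/(-5*(-9) + 34)*2 = -19/(45 + 34)*2 = -19/79*2 = -38/79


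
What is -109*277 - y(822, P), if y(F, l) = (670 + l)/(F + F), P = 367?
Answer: -49638329/1644 ≈ -30194.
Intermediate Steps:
y(F, l) = (670 + l)/(2*F) (y(F, l) = (670 + l)/((2*F)) = (670 + l)*(1/(2*F)) = (670 + l)/(2*F))
-109*277 - y(822, P) = -109*277 - (670 + 367)/(2*822) = -30193 - 1037/(2*822) = -30193 - 1*1037/1644 = -30193 - 1037/1644 = -49638329/1644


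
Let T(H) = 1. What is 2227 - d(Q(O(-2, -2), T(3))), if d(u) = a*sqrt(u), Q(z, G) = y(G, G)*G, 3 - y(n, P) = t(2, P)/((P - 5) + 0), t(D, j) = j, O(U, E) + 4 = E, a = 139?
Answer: 2227 - 139*sqrt(13)/2 ≈ 1976.4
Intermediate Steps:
O(U, E) = -4 + E
y(n, P) = 3 - P/(-5 + P) (y(n, P) = 3 - P/((P - 5) + 0) = 3 - P/((-5 + P) + 0) = 3 - P/(-5 + P))
Q(z, G) = G*(-15 + 2*G)/(-5 + G) (Q(z, G) = ((-15 + 2*G)/(-5 + G))*G = G*(-15 + 2*G)/(-5 + G))
d(u) = 139*sqrt(u)
2227 - d(Q(O(-2, -2), T(3))) = 2227 - 139*sqrt(1*(-15 + 2*1)/(-5 + 1)) = 2227 - 139*sqrt(1*(-15 + 2)/(-4)) = 2227 - 139*sqrt(1*(-1/4)*(-13)) = 2227 - 139*sqrt(13/4) = 2227 - 139*sqrt(13)/2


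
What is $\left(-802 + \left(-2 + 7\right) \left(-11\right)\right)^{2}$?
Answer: $734449$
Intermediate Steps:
$\left(-802 + \left(-2 + 7\right) \left(-11\right)\right)^{2} = \left(-802 + 5 \left(-11\right)\right)^{2} = \left(-802 - 55\right)^{2} = \left(-857\right)^{2} = 734449$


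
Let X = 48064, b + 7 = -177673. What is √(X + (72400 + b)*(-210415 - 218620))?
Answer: 8*√705763326 ≈ 2.1253e+5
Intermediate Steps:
b = -177680 (b = -7 - 177673 = -177680)
√(X + (72400 + b)*(-210415 - 218620)) = √(48064 + (72400 - 177680)*(-210415 - 218620)) = √(48064 - 105280*(-429035)) = √(48064 + 45168804800) = √45168852864 = 8*√705763326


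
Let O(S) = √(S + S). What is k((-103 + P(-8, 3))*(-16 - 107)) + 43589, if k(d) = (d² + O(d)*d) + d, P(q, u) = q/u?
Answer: 168978595 + 12997*√25994 ≈ 1.7107e+8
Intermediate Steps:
O(S) = √2*√S (O(S) = √(2*S) = √2*√S)
k(d) = d + d² + √2*d^(3/2) (k(d) = (d² + (√2*√d)*d) + d = (d² + √2*d^(3/2)) + d = d + d² + √2*d^(3/2))
k((-103 + P(-8, 3))*(-16 - 107)) + 43589 = ((-103 - 8/3)*(-16 - 107))*(1 + (-103 - 8/3)*(-16 - 107) + √2*√((-103 - 8/3)*(-16 - 107))) + 43589 = ((-103 - 8*⅓)*(-123))*(1 + (-103 - 8*⅓)*(-123) + √2*√((-103 - 8*⅓)*(-123))) + 43589 = ((-103 - 8/3)*(-123))*(1 + (-103 - 8/3)*(-123) + √2*√((-103 - 8/3)*(-123))) + 43589 = (-317/3*(-123))*(1 - 317/3*(-123) + √2*√(-317/3*(-123))) + 43589 = 12997*(1 + 12997 + √2*√12997) + 43589 = 12997*(1 + 12997 + √25994) + 43589 = 12997*(12998 + √25994) + 43589 = (168935006 + 12997*√25994) + 43589 = 168978595 + 12997*√25994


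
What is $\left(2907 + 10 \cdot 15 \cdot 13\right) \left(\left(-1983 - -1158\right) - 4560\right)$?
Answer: $-26154945$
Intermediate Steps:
$\left(2907 + 10 \cdot 15 \cdot 13\right) \left(\left(-1983 - -1158\right) - 4560\right) = \left(2907 + 150 \cdot 13\right) \left(\left(-1983 + 1158\right) - 4560\right) = \left(2907 + 1950\right) \left(-825 - 4560\right) = 4857 \left(-5385\right) = -26154945$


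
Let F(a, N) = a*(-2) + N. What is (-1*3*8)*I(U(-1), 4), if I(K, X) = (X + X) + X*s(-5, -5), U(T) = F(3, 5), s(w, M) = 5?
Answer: -672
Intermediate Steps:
F(a, N) = N - 2*a (F(a, N) = -2*a + N = N - 2*a)
U(T) = -1 (U(T) = 5 - 2*3 = 5 - 6 = -1)
I(K, X) = 7*X (I(K, X) = (X + X) + X*5 = 2*X + 5*X = 7*X)
(-1*3*8)*I(U(-1), 4) = (-1*3*8)*(7*4) = -3*8*28 = -24*28 = -672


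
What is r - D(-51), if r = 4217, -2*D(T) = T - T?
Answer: 4217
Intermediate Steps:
D(T) = 0 (D(T) = -(T - T)/2 = -½*0 = 0)
r - D(-51) = 4217 - 1*0 = 4217 + 0 = 4217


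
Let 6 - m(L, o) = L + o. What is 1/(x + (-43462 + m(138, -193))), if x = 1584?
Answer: -1/41817 ≈ -2.3914e-5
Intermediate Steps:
m(L, o) = 6 - L - o (m(L, o) = 6 - (L + o) = 6 + (-L - o) = 6 - L - o)
1/(x + (-43462 + m(138, -193))) = 1/(1584 + (-43462 + (6 - 1*138 - 1*(-193)))) = 1/(1584 + (-43462 + (6 - 138 + 193))) = 1/(1584 + (-43462 + 61)) = 1/(1584 - 43401) = 1/(-41817) = -1/41817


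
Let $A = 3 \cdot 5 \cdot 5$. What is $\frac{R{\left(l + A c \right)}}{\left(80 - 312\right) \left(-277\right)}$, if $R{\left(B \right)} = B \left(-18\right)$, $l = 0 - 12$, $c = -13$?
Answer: $\frac{8883}{32132} \approx 0.27645$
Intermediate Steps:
$A = 75$ ($A = 15 \cdot 5 = 75$)
$l = -12$ ($l = 0 - 12 = -12$)
$R{\left(B \right)} = - 18 B$
$\frac{R{\left(l + A c \right)}}{\left(80 - 312\right) \left(-277\right)} = \frac{\left(-18\right) \left(-12 + 75 \left(-13\right)\right)}{\left(80 - 312\right) \left(-277\right)} = \frac{\left(-18\right) \left(-12 - 975\right)}{\left(-232\right) \left(-277\right)} = \frac{\left(-18\right) \left(-987\right)}{64264} = 17766 \cdot \frac{1}{64264} = \frac{8883}{32132}$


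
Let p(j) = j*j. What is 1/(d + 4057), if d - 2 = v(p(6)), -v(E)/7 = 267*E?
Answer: -1/63225 ≈ -1.5817e-5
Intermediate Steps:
p(j) = j²
v(E) = -1869*E
d = -67282 (d = 2 - 1869*6² = 2 - 1869*36 = 2 - 67284 = -67282)
1/(d + 4057) = 1/(-67282 + 4057) = 1/(-63225) = -1/63225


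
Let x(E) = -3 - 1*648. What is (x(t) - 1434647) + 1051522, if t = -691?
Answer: -383776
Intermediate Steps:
x(E) = -651 (x(E) = -3 - 648 = -651)
(x(t) - 1434647) + 1051522 = (-651 - 1434647) + 1051522 = -1435298 + 1051522 = -383776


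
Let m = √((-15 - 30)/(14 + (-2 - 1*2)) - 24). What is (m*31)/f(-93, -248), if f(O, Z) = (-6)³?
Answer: -31*I*√114/432 ≈ -0.76618*I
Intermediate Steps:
f(O, Z) = -216
m = I*√114/2 (m = √(-45/(14 + (-2 - 2)) - 24) = √(-45/(14 - 4) - 24) = √(-45/10 - 24) = √(-45*⅒ - 24) = √(-9/2 - 24) = √(-57/2) = I*√114/2 ≈ 5.3385*I)
(m*31)/f(-93, -248) = ((I*√114/2)*31)/(-216) = (31*I*√114/2)*(-1/216) = -31*I*√114/432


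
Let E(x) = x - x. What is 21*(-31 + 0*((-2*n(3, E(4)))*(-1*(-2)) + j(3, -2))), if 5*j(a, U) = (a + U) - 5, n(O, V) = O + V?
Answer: -651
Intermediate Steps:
E(x) = 0
j(a, U) = -1 + U/5 + a/5 (j(a, U) = ((a + U) - 5)/5 = ((U + a) - 5)/5 = (-5 + U + a)/5 = -1 + U/5 + a/5)
21*(-31 + 0*((-2*n(3, E(4)))*(-1*(-2)) + j(3, -2))) = 21*(-31 + 0*((-2*(3 + 0))*(-1*(-2)) + (-1 + (1/5)*(-2) + (1/5)*3))) = 21*(-31 + 0*(-2*3*2 + (-1 - 2/5 + 3/5))) = 21*(-31 + 0*(-6*2 - 4/5)) = 21*(-31 + 0*(-12 - 4/5)) = 21*(-31 + 0*(-64/5)) = 21*(-31 + 0) = 21*(-31) = -651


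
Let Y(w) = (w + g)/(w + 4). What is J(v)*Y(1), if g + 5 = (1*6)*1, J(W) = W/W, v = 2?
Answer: ⅖ ≈ 0.40000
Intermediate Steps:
J(W) = 1
g = 1 (g = -5 + (1*6)*1 = -5 + 6*1 = -5 + 6 = 1)
Y(w) = (1 + w)/(4 + w) (Y(w) = (w + 1)/(w + 4) = (1 + w)/(4 + w))
J(v)*Y(1) = 1*((1 + 1)/(4 + 1)) = 1*(2/5) = 1*((⅕)*2) = 1*(⅖) = ⅖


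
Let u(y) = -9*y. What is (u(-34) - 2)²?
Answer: 92416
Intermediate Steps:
(u(-34) - 2)² = (-9*(-34) - 2)² = (306 - 2)² = 304² = 92416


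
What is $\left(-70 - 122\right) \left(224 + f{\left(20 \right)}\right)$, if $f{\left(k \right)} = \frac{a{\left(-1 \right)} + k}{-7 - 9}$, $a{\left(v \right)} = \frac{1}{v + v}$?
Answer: $-42774$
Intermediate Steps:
$a{\left(v \right)} = \frac{1}{2 v}$
$f{\left(k \right)} = \frac{1}{32} - \frac{k}{16}$ ($f{\left(k \right)} = \frac{\frac{1}{2 \left(-1\right)} + k}{-7 - 9} = \frac{\frac{1}{2} \left(-1\right) + k}{-16} = \left(- \frac{1}{2} + k\right) \left(- \frac{1}{16}\right) = \frac{1}{32} - \frac{k}{16}$)
$\left(-70 - 122\right) \left(224 + f{\left(20 \right)}\right) = \left(-70 - 122\right) \left(224 + \left(\frac{1}{32} - \frac{5}{4}\right)\right) = - 192 \left(224 - \frac{39}{32}\right) = \left(-192\right) \frac{7129}{32} = -42774$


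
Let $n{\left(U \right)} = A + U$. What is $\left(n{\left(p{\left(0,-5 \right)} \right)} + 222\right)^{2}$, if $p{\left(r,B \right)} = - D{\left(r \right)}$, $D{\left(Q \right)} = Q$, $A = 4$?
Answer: $51076$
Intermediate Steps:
$p{\left(r,B \right)} = - r$
$n{\left(U \right)} = 4 + U$
$\left(n{\left(p{\left(0,-5 \right)} \right)} + 222\right)^{2} = \left(\left(4 - 0\right) + 222\right)^{2} = \left(\left(4 + 0\right) + 222\right)^{2} = \left(4 + 222\right)^{2} = 226^{2} = 51076$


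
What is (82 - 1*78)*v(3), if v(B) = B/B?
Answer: 4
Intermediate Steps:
v(B) = 1
(82 - 1*78)*v(3) = (82 - 1*78)*1 = (82 - 78)*1 = 4*1 = 4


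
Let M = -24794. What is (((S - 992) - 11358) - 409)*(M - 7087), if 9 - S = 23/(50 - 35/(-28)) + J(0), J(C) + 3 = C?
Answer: 83312289987/205 ≈ 4.0640e+8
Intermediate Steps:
J(C) = -3 + C
S = 2368/205 (S = 9 - (23/(50 - 35/(-28)) + (-3 + 0)) = 9 - (23/(50 - 35*(-1/28)) - 3) = 9 - (23/(50 + 5/4) - 3) = 9 - (23/(205/4) - 3) = 9 - ((4/205)*23 - 3) = 9 - (92/205 - 3) = 9 - 1*(-523/205) = 9 + 523/205 = 2368/205 ≈ 11.551)
(((S - 992) - 11358) - 409)*(M - 7087) = (((2368/205 - 992) - 11358) - 409)*(-24794 - 7087) = ((-200992/205 - 11358) - 409)*(-31881) = (-2529382/205 - 409)*(-31881) = -2613227/205*(-31881) = 83312289987/205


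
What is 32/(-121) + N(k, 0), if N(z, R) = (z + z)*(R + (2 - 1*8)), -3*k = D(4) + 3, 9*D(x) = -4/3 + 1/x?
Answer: 36767/3267 ≈ 11.254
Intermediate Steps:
D(x) = -4/27 + 1/(9*x) (D(x) = (-4/3 + 1/x)/9 = -4/27 + 1/(9*x))
k = -311/324 (k = -((1/27)*(3 - 4*4)/4 + 3)/3 = -((1/27)*(¼)*(3 - 16) + 3)/3 = -((1/27)*(¼)*(-13) + 3)/3 = -(-13/108 + 3)/3 = -⅓*311/108 = -311/324 ≈ -0.95988)
N(z, R) = 2*z*(-6 + R) (N(z, R) = (2*z)*(R + (2 - 8)) = (2*z)*(R - 6) = (2*z)*(-6 + R) = 2*z*(-6 + R))
32/(-121) + N(k, 0) = 32/(-121) + 2*(-311/324)*(-6 + 0) = 32*(-1/121) + 2*(-311/324)*(-6) = -32/121 + 311/27 = 36767/3267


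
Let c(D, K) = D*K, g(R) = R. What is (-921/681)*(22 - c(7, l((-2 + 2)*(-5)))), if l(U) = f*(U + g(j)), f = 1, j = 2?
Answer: -2456/227 ≈ -10.819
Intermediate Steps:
l(U) = 2 + U (l(U) = 1*(U + 2) = 1*(2 + U) = 2 + U)
(-921/681)*(22 - c(7, l((-2 + 2)*(-5)))) = (-921/681)*(22 - 7*(2 + (-2 + 2)*(-5))) = (-921*1/681)*(22 - 7*(2 + 0*(-5))) = -307*(22 - 7*(2 + 0))/227 = -307*(22 - 7*2)/227 = -307*(22 - 1*14)/227 = -307*(22 - 14)/227 = -307/227*8 = -2456/227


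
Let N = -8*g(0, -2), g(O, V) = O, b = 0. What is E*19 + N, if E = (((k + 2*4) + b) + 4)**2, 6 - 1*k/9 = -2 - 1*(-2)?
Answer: 82764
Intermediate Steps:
k = 54 (k = 54 - 9*(-2 - 1*(-2)) = 54 - 9*(-2 + 2) = 54 - 9*0 = 54 + 0 = 54)
N = 0 (N = -8*0 = 0)
E = 4356 (E = (((54 + 2*4) + 0) + 4)**2 = (((54 + 8) + 0) + 4)**2 = ((62 + 0) + 4)**2 = (62 + 4)**2 = 66**2 = 4356)
E*19 + N = 4356*19 + 0 = 82764 + 0 = 82764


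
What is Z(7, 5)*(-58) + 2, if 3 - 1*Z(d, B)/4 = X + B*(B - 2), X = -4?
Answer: 1858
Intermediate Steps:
Z(d, B) = 28 - 4*B*(-2 + B) (Z(d, B) = 12 - 4*(-4 + B*(B - 2)) = 12 - 4*(-4 + B*(-2 + B)) = 12 + (16 - 4*B*(-2 + B)) = 28 - 4*B*(-2 + B))
Z(7, 5)*(-58) + 2 = (28 - 4*5**2 + 8*5)*(-58) + 2 = (28 - 4*25 + 40)*(-58) + 2 = (28 - 100 + 40)*(-58) + 2 = -32*(-58) + 2 = 1856 + 2 = 1858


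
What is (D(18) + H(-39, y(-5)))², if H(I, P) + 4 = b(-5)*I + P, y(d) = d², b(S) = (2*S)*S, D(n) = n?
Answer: 3651921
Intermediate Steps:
b(S) = 2*S²
H(I, P) = -4 + P + 50*I (H(I, P) = -4 + ((2*(-5)²)*I + P) = -4 + ((2*25)*I + P) = -4 + (50*I + P) = -4 + (P + 50*I) = -4 + P + 50*I)
(D(18) + H(-39, y(-5)))² = (18 + (-4 + (-5)² + 50*(-39)))² = (18 + (-4 + 25 - 1950))² = (18 - 1929)² = (-1911)² = 3651921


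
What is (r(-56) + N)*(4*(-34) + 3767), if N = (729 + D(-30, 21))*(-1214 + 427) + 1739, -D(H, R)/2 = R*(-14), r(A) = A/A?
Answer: -3757137309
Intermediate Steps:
r(A) = 1
D(H, R) = 28*R (D(H, R) = -2*R*(-14) = -(-28)*R = 28*R)
N = -1034740 (N = (729 + 28*21)*(-1214 + 427) + 1739 = (729 + 588)*(-787) + 1739 = 1317*(-787) + 1739 = -1036479 + 1739 = -1034740)
(r(-56) + N)*(4*(-34) + 3767) = (1 - 1034740)*(4*(-34) + 3767) = -1034739*(-136 + 3767) = -1034739*3631 = -3757137309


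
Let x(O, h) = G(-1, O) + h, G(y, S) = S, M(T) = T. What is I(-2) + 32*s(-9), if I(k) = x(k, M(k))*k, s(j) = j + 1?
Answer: -248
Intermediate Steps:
s(j) = 1 + j
x(O, h) = O + h
I(k) = 2*k² (I(k) = (k + k)*k = (2*k)*k = 2*k²)
I(-2) + 32*s(-9) = 2*(-2)² + 32*(1 - 9) = 2*4 + 32*(-8) = 8 - 256 = -248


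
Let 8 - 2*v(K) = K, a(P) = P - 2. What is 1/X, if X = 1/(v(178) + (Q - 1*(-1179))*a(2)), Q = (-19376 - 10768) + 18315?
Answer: -85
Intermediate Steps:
a(P) = -2 + P
Q = -11829 (Q = -30144 + 18315 = -11829)
v(K) = 4 - K/2
X = -1/85 (X = 1/((4 - 1/2*178) + (-11829 - 1*(-1179))*(-2 + 2)) = 1/((4 - 89) + (-11829 + 1179)*0) = 1/(-85 - 10650*0) = 1/(-85 + 0) = 1/(-85) = -1/85 ≈ -0.011765)
1/X = 1/(-1/85) = -85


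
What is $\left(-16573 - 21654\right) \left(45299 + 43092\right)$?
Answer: $-3378922757$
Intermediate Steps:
$\left(-16573 - 21654\right) \left(45299 + 43092\right) = \left(-38227\right) 88391 = -3378922757$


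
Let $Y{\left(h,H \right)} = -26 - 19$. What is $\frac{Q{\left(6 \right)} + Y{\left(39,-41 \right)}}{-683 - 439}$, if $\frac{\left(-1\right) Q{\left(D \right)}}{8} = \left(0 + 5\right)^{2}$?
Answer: $\frac{245}{1122} \approx 0.21836$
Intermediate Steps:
$Q{\left(D \right)} = -200$ ($Q{\left(D \right)} = - 8 \left(0 + 5\right)^{2} = - 8 \cdot 5^{2} = \left(-8\right) 25 = -200$)
$Y{\left(h,H \right)} = -45$
$\frac{Q{\left(6 \right)} + Y{\left(39,-41 \right)}}{-683 - 439} = \frac{-200 - 45}{-683 - 439} = - \frac{245}{-1122} = \left(-245\right) \left(- \frac{1}{1122}\right) = \frac{245}{1122}$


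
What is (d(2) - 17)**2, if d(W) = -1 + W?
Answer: 256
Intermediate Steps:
(d(2) - 17)**2 = ((-1 + 2) - 17)**2 = (1 - 17)**2 = (-16)**2 = 256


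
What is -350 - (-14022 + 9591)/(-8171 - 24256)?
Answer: -3784627/10809 ≈ -350.14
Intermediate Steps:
-350 - (-14022 + 9591)/(-8171 - 24256) = -350 - (-4431)/(-32427) = -350 - (-4431)*(-1)/32427 = -350 - 1*1477/10809 = -350 - 1477/10809 = -3784627/10809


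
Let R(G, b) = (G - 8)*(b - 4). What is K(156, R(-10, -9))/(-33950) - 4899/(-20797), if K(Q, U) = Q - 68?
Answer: 11749351/50432725 ≈ 0.23297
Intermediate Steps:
R(G, b) = (-8 + G)*(-4 + b)
K(Q, U) = -68 + Q
K(156, R(-10, -9))/(-33950) - 4899/(-20797) = (-68 + 156)/(-33950) - 4899/(-20797) = 88*(-1/33950) - 4899*(-1/20797) = -44/16975 + 4899/20797 = 11749351/50432725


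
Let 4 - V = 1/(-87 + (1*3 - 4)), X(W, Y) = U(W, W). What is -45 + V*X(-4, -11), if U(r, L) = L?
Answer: -1343/22 ≈ -61.045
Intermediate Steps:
X(W, Y) = W
V = 353/88 (V = 4 - 1/(-87 + (1*3 - 4)) = 4 - 1/(-87 + (3 - 4)) = 4 - 1/(-87 - 1) = 4 - 1/(-88) = 4 - 1*(-1/88) = 4 + 1/88 = 353/88 ≈ 4.0114)
-45 + V*X(-4, -11) = -45 + (353/88)*(-4) = -45 - 353/22 = -1343/22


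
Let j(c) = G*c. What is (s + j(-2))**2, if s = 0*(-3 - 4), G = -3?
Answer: 36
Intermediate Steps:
j(c) = -3*c
s = 0 (s = 0*(-7) = 0)
(s + j(-2))**2 = (0 - 3*(-2))**2 = (0 + 6)**2 = 6**2 = 36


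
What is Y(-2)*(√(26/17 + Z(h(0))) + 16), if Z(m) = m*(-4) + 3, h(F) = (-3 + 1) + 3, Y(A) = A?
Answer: -32 - 6*√17/17 ≈ -33.455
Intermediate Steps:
h(F) = 1 (h(F) = -2 + 3 = 1)
Z(m) = 3 - 4*m (Z(m) = -4*m + 3 = 3 - 4*m)
Y(-2)*(√(26/17 + Z(h(0))) + 16) = -2*(√(26/17 + (3 - 4*1)) + 16) = -2*(√(26*(1/17) + (3 - 4)) + 16) = -2*(√(26/17 - 1) + 16) = -2*(√(9/17) + 16) = -2*(3*√17/17 + 16) = -2*(16 + 3*√17/17) = -32 - 6*√17/17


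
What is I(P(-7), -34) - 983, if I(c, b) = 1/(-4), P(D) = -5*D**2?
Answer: -3933/4 ≈ -983.25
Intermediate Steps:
I(c, b) = -1/4
I(P(-7), -34) - 983 = -1/4 - 983 = -3933/4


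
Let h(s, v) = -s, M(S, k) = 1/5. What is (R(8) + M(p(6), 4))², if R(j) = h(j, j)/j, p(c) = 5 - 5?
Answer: 16/25 ≈ 0.64000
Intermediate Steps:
p(c) = 0
M(S, k) = ⅕
R(j) = -1 (R(j) = (-j)/j = -1)
(R(8) + M(p(6), 4))² = (-1 + ⅕)² = (-⅘)² = 16/25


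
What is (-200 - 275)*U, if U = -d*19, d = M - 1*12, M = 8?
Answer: -36100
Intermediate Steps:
d = -4 (d = 8 - 1*12 = 8 - 12 = -4)
U = 76 (U = -(-4)*19 = -1*(-76) = 76)
(-200 - 275)*U = (-200 - 275)*76 = -475*76 = -36100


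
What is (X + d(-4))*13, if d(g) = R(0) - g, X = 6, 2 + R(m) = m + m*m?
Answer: 104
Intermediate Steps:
R(m) = -2 + m + m**2 (R(m) = -2 + (m + m*m) = -2 + (m + m**2) = -2 + m + m**2)
d(g) = -2 - g (d(g) = (-2 + 0 + 0**2) - g = (-2 + 0 + 0) - g = -2 - g)
(X + d(-4))*13 = (6 + (-2 - 1*(-4)))*13 = (6 + (-2 + 4))*13 = (6 + 2)*13 = 8*13 = 104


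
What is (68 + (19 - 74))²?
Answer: 169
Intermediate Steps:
(68 + (19 - 74))² = (68 - 55)² = 13² = 169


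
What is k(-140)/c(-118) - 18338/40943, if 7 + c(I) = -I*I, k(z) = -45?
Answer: -253624243/570376933 ≈ -0.44466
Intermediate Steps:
c(I) = -7 - I² (c(I) = -7 - I*I = -7 - I²)
k(-140)/c(-118) - 18338/40943 = -45/(-7 - 1*(-118)²) - 18338/40943 = -45/(-7 - 1*13924) - 18338*1/40943 = -45/(-7 - 13924) - 18338/40943 = -45/(-13931) - 18338/40943 = -45*(-1/13931) - 18338/40943 = 45/13931 - 18338/40943 = -253624243/570376933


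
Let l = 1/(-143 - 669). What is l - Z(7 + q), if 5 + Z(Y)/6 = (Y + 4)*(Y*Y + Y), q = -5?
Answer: -151033/812 ≈ -186.00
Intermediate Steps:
l = -1/812 (l = 1/(-812) = -1/812 ≈ -0.0012315)
Z(Y) = -30 + 6*(4 + Y)*(Y + Y²) (Z(Y) = -30 + 6*((Y + 4)*(Y*Y + Y)) = -30 + 6*((4 + Y)*(Y² + Y)) = -30 + 6*((4 + Y)*(Y + Y²)) = -30 + 6*(4 + Y)*(Y + Y²))
l - Z(7 + q) = -1/812 - (-30 + 6*(7 - 5)³ + 24*(7 - 5) + 30*(7 - 5)²) = -1/812 - (-30 + 6*2³ + 24*2 + 30*2²) = -1/812 - (-30 + 6*8 + 48 + 30*4) = -1/812 - (-30 + 48 + 48 + 120) = -1/812 - 1*186 = -1/812 - 186 = -151033/812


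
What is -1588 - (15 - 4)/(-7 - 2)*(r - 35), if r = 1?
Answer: -14666/9 ≈ -1629.6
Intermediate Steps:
-1588 - (15 - 4)/(-7 - 2)*(r - 35) = -1588 - (15 - 4)/(-7 - 2)*(1 - 35) = -1588 - 11/(-9)*(-34) = -1588 - 11*(-1/9)*(-34) = -1588 - (-11)*(-34)/9 = -1588 - 1*374/9 = -1588 - 374/9 = -14666/9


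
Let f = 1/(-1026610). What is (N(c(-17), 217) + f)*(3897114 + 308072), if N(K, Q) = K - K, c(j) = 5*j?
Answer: -2102593/513305 ≈ -4.0962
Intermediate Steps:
f = -1/1026610 ≈ -9.7408e-7
N(K, Q) = 0
(N(c(-17), 217) + f)*(3897114 + 308072) = (0 - 1/1026610)*(3897114 + 308072) = -1/1026610*4205186 = -2102593/513305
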